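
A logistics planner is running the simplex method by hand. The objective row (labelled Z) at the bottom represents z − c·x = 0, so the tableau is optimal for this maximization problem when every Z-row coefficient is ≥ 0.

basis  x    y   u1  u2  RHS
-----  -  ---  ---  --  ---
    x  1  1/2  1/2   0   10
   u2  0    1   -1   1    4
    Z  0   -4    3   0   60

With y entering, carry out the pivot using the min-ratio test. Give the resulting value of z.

76

Ratio test on column y — row 1: 10/(1/2) = 20; row 2: 4/1 = 4. Minimum is 4 at row 2 (u2 leaves); pivot element 1.
Pivot on row 2; the Z-row RHS becomes 60 − (-4)·4 = 76.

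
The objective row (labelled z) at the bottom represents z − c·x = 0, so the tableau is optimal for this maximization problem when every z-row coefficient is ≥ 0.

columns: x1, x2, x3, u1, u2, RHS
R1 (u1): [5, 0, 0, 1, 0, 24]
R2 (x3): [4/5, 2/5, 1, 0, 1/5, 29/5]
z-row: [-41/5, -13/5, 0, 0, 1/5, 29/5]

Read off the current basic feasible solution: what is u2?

0

u2 is not in the basis, so in the current basic feasible solution u2 = 0.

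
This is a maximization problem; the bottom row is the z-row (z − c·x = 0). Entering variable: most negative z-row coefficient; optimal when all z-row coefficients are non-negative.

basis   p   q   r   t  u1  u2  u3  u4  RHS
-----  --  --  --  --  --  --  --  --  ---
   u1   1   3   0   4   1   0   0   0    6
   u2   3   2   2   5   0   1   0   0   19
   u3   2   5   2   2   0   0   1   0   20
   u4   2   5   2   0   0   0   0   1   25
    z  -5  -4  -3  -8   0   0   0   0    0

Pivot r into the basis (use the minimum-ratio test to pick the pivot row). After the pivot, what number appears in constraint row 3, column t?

Ratio test on column r — row 1: entry 0 ≤ 0; row 2: 19/2 = 19/2; row 3: 20/2 = 10; row 4: 25/2 = 25/2. Minimum is 19/2 at row 2 (u2 leaves); pivot element 2.
Divide row 2 by 2; eliminate column r from the other rows.
Row 3 update in column t: 2 − 2·(5/2) = -3.

-3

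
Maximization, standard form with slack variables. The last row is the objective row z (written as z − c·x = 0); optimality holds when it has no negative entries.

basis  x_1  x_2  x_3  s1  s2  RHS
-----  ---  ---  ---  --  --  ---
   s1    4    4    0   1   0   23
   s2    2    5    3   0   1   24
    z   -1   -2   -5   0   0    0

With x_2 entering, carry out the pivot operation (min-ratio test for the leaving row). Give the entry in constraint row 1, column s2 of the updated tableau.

-4/5

Ratio test on column x_2 — row 1: 23/4 = 23/4; row 2: 24/5 = 24/5. Minimum is 24/5 at row 2 (s2 leaves); pivot element 5.
Divide row 2 by 5; eliminate column x_2 from the other rows.
Row 1 update in column s2: 0 − 4·(1/5) = -4/5.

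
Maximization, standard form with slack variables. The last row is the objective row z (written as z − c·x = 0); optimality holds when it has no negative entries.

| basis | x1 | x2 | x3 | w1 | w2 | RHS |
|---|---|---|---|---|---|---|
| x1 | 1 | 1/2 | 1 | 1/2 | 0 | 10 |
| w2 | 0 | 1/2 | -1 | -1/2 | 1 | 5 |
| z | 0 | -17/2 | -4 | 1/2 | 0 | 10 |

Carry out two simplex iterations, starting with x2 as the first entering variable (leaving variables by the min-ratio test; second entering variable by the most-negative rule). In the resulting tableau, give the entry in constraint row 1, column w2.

-1/2

Ratio test on column x2 — row 1: 10/(1/2) = 20; row 2: 5/(1/2) = 10. Minimum is 10 at row 2 (w2 leaves); pivot element 1/2.
Divide row 2 by 1/2; eliminate column x2 from the other rows.
Second iteration: most negative z-row entry is -21 in column x3, so x3 enters.
Ratio test on column x3 — row 1: 5/2 = 5/2; row 2: entry -2 ≤ 0. Minimum is 5/2 at row 1 (x1 leaves); pivot element 2.
Divide row 1 by 2; eliminate column x3 from the other rows.
After both pivots, the entry at constraint row 1, column w2 is -1/2.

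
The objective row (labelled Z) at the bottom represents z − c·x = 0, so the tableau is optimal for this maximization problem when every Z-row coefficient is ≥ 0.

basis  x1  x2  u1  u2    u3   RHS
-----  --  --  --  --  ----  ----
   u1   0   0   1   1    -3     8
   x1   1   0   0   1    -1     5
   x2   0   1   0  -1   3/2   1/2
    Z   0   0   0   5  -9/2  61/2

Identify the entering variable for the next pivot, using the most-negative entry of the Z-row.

u3

Negative Z-row entries: u3: -9/2.
The most negative is -9/2 in column u3, so u3 enters.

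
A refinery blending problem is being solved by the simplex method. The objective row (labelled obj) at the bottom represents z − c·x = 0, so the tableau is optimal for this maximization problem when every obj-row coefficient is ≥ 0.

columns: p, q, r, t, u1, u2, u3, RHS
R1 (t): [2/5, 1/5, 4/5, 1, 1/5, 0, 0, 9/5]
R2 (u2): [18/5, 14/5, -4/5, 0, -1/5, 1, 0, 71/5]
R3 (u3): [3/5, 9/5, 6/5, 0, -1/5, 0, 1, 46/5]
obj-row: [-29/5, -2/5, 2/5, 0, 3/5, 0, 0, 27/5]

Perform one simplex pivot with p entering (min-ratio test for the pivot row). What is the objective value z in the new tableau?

Ratio test on column p — row 1: (9/5)/(2/5) = 9/2; row 2: (71/5)/(18/5) = 71/18; row 3: (46/5)/(3/5) = 46/3. Minimum is 71/18 at row 2 (u2 leaves); pivot element 18/5.
Pivot on row 2; the obj-row RHS becomes 27/5 − (-29/5)·(71/18) = 509/18.

509/18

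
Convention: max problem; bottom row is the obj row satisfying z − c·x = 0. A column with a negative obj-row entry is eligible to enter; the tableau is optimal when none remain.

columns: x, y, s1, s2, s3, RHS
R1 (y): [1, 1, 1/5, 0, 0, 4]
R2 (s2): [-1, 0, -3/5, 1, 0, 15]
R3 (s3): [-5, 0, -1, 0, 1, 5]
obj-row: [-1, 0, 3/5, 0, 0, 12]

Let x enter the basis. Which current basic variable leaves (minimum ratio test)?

Column x entries and ratios — y: 4/1 = 4; s2: -1 ≤ 0, skip; s3: -5 ≤ 0, skip.
Smallest ratio is 4 in the row of y, so y leaves.

y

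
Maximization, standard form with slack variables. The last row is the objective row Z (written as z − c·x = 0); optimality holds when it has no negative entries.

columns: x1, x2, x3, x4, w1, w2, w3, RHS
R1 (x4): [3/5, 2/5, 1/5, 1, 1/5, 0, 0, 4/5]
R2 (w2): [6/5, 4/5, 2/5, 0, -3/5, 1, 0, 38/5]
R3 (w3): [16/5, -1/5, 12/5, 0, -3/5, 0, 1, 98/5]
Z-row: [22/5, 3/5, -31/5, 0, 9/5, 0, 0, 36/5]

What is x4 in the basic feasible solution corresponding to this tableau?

4/5

x4 is basic (row 1); its value is the RHS of that row, 4/5.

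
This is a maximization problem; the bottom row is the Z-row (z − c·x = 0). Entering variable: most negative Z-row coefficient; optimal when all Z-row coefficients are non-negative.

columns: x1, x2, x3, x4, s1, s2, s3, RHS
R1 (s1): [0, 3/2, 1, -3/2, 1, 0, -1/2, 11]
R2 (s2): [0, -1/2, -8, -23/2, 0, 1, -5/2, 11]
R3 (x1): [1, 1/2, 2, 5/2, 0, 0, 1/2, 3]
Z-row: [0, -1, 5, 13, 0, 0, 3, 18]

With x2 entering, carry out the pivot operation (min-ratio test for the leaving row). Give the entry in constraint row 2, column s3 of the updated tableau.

Ratio test on column x2 — row 1: 11/(3/2) = 22/3; row 2: entry -1/2 ≤ 0; row 3: 3/(1/2) = 6. Minimum is 6 at row 3 (x1 leaves); pivot element 1/2.
Divide row 3 by 1/2; eliminate column x2 from the other rows.
Row 2 update in column s3: -5/2 − (-1/2)·1 = -2.

-2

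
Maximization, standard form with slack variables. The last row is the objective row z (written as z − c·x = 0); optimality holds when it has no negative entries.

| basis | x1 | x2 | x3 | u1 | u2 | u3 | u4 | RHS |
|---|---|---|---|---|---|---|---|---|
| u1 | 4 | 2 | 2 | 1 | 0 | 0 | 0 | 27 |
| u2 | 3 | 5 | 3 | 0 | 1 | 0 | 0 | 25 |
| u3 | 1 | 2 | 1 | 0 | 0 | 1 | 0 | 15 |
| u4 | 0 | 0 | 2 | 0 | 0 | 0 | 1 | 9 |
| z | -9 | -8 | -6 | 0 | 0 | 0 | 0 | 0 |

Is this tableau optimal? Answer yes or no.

no

The z-row has a negative entry -9 in column x1, so it is not optimal.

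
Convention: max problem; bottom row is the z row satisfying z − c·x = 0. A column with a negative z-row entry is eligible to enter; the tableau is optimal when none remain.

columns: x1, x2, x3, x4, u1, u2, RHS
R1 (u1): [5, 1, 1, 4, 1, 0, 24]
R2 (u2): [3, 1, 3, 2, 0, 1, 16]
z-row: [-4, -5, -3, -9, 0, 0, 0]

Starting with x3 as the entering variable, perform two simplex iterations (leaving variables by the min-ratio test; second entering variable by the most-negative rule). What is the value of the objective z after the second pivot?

Ratio test on column x3 — row 1: 24/1 = 24; row 2: 16/3 = 16/3. Minimum is 16/3 at row 2 (u2 leaves); pivot element 3.
Pivot on row 2; the z-row RHS becomes 0 − (-3)·(16/3) = 16.
Next entering variable (most negative z-row entry -7): x4.
Ratio test on column x4 — row 1: (56/3)/(10/3) = 28/5; row 2: (16/3)/(2/3) = 8. Minimum is 28/5 at row 1 (u1 leaves); pivot element 10/3.
After the second pivot the z-row RHS is 16 − (-7)·(28/5) = 276/5.

276/5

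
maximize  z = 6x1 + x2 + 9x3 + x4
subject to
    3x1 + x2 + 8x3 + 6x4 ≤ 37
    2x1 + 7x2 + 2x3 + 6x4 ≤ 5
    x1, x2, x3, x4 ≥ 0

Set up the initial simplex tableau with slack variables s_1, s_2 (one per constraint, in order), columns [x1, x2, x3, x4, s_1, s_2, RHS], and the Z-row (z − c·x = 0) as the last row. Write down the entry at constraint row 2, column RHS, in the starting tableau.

5

The RHS of constraint 2 is b_2 = 5.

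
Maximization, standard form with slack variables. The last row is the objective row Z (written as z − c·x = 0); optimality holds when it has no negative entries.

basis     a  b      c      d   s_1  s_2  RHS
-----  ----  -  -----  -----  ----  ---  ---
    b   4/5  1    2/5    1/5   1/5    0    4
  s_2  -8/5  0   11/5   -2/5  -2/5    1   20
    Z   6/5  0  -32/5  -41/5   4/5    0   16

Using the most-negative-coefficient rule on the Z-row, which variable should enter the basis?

Negative Z-row entries: c: -32/5, d: -41/5.
The most negative is -41/5 in column d, so d enters.

d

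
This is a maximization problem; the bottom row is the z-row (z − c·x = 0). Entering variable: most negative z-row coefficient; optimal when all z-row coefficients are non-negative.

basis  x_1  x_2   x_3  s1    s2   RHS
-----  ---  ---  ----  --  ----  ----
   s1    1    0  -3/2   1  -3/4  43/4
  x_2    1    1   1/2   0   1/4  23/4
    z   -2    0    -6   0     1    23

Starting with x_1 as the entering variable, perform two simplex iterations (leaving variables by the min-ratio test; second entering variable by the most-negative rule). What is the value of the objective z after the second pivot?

Ratio test on column x_1 — row 1: (43/4)/1 = 43/4; row 2: (23/4)/1 = 23/4. Minimum is 23/4 at row 2 (x_2 leaves); pivot element 1.
Pivot on row 2; the z-row RHS becomes 23 − (-2)·(23/4) = 69/2.
Next entering variable (most negative z-row entry -5): x_3.
Ratio test on column x_3 — row 1: entry -2 ≤ 0; row 2: (23/4)/(1/2) = 23/2. Minimum is 23/2 at row 2 (x_1 leaves); pivot element 1/2.
After the second pivot the z-row RHS is 69/2 − (-5)·(23/2) = 92.

92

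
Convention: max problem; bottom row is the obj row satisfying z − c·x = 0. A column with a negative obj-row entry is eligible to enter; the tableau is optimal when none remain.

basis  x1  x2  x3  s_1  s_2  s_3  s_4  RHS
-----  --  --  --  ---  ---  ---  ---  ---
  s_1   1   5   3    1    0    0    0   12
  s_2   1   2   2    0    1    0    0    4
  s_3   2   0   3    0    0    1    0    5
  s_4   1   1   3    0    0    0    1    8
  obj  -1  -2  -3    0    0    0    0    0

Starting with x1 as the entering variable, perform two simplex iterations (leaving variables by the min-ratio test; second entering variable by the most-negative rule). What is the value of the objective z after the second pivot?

4

Ratio test on column x1 — row 1: 12/1 = 12; row 2: 4/1 = 4; row 3: 5/2 = 5/2; row 4: 8/1 = 8. Minimum is 5/2 at row 3 (s_3 leaves); pivot element 2.
Pivot on row 3; the obj-row RHS becomes 0 − (-1)·(5/2) = 5/2.
Next entering variable (most negative obj-row entry -2): x2.
Ratio test on column x2 — row 1: (19/2)/5 = 19/10; row 2: (3/2)/2 = 3/4; row 3: entry 0 ≤ 0; row 4: (11/2)/1 = 11/2. Minimum is 3/4 at row 2 (s_2 leaves); pivot element 2.
After the second pivot the obj-row RHS is 5/2 − (-2)·(3/4) = 4.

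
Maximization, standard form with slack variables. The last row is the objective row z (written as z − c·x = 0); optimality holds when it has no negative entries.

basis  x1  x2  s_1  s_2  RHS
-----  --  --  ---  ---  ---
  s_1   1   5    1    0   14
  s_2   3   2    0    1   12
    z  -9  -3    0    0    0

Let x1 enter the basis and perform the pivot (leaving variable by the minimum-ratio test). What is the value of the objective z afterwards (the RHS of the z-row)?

Ratio test on column x1 — row 1: 14/1 = 14; row 2: 12/3 = 4. Minimum is 4 at row 2 (s_2 leaves); pivot element 3.
Pivot on row 2; the z-row RHS becomes 0 − (-9)·4 = 36.

36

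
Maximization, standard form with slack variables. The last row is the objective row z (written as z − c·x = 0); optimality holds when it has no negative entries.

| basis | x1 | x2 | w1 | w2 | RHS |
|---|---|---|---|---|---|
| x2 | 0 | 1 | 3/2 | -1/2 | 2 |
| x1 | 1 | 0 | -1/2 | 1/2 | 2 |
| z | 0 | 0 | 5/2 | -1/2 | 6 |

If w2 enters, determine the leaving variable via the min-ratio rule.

x1

Column w2 entries and ratios — x2: -1/2 ≤ 0, skip; x1: 2/(1/2) = 4.
Smallest ratio is 4 in the row of x1, so x1 leaves.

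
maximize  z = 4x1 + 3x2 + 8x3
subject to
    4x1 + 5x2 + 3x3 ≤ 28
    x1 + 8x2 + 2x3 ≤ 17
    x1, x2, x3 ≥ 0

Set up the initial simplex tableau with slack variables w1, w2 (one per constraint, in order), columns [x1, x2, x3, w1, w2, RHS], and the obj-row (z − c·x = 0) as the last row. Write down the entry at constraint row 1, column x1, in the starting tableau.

Constraint 1 has coefficient 4 on x1.

4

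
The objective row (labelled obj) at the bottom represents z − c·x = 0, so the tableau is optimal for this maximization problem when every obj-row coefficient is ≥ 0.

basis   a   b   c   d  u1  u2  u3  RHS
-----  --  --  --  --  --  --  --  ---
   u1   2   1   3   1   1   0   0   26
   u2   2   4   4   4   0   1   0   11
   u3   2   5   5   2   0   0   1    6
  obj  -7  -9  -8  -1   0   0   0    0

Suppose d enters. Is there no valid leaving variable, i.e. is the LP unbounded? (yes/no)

no

Column d has positive entries in row(s) 1, 2, 3, so the ratio test bounds it — not unbounded.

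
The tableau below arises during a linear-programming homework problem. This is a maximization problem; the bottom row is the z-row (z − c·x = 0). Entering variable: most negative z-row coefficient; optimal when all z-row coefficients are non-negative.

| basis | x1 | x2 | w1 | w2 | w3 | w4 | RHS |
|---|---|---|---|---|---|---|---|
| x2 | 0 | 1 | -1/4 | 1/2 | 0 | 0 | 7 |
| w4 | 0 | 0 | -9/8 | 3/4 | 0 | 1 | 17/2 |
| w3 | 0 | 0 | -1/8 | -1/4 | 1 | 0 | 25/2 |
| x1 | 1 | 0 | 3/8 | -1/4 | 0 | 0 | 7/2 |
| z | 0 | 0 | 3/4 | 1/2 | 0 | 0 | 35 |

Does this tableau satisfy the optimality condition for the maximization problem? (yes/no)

yes

Every z-row coefficient is ≥ 0, so the tableau is optimal.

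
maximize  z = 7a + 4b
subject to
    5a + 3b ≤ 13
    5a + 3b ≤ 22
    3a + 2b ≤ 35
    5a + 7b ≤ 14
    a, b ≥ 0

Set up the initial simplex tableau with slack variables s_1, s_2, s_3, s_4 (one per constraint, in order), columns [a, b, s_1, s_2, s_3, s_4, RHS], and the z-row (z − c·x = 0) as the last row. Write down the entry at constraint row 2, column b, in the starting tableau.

Constraint 2 has coefficient 3 on b.

3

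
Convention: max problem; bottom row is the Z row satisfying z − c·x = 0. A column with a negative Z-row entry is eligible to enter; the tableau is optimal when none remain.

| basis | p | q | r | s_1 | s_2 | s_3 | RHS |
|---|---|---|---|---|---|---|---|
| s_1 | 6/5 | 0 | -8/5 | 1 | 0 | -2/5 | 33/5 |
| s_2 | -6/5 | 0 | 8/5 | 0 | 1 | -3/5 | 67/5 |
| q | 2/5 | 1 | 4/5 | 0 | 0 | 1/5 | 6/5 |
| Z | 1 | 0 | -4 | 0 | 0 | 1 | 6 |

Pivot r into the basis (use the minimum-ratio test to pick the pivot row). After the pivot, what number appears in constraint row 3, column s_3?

Ratio test on column r — row 1: entry -8/5 ≤ 0; row 2: (67/5)/(8/5) = 67/8; row 3: (6/5)/(4/5) = 3/2. Minimum is 3/2 at row 3 (q leaves); pivot element 4/5.
Divide row 3 by 4/5; eliminate column r from the other rows.
In the new row 3, the s_3 entry is the old entry divided by the pivot: (1/5)/(4/5) = 1/4.

1/4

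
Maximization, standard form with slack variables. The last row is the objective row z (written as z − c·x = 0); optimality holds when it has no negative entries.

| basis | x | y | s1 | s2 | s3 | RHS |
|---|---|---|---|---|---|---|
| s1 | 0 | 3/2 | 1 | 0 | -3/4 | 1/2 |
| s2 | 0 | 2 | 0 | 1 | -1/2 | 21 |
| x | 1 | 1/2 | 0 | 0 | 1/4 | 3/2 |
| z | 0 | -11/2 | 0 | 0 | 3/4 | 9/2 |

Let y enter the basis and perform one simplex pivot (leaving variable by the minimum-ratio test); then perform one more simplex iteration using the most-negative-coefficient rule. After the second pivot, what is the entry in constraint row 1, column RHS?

Ratio test on column y — row 1: (1/2)/(3/2) = 1/3; row 2: 21/2 = 21/2; row 3: (3/2)/(1/2) = 3. Minimum is 1/3 at row 1 (s1 leaves); pivot element 3/2.
Divide row 1 by 3/2; eliminate column y from the other rows.
Second iteration: most negative z-row entry is -2 in column s3, so s3 enters.
Ratio test on column s3 — row 1: entry -1/2 ≤ 0; row 2: (61/3)/(1/2) = 122/3; row 3: (4/3)/(1/2) = 8/3. Minimum is 8/3 at row 3 (x leaves); pivot element 1/2.
Divide row 3 by 1/2; eliminate column s3 from the other rows.
After both pivots, the entry at constraint row 1, column RHS is 5/3.

5/3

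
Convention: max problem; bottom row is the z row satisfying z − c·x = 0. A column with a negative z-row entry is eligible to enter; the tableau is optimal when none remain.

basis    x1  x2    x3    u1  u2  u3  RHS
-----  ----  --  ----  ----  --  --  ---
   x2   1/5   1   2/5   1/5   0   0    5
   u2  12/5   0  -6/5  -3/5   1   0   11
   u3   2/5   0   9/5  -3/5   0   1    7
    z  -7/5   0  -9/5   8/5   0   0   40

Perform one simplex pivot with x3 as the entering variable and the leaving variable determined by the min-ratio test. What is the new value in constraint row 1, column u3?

-2/9

Ratio test on column x3 — row 1: 5/(2/5) = 25/2; row 2: entry -6/5 ≤ 0; row 3: 7/(9/5) = 35/9. Minimum is 35/9 at row 3 (u3 leaves); pivot element 9/5.
Divide row 3 by 9/5; eliminate column x3 from the other rows.
Row 1 update in column u3: 0 − (2/5)·(5/9) = -2/9.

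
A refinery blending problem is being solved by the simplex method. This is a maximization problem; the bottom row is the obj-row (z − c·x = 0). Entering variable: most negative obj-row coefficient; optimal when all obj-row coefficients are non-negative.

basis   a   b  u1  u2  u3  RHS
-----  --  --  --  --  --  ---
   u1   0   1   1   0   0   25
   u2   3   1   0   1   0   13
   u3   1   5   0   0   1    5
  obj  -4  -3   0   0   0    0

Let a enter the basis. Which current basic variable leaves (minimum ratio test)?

Column a entries and ratios — u1: 0 ≤ 0, skip; u2: 13/3 = 13/3; u3: 5/1 = 5.
Smallest ratio is 13/3 in the row of u2, so u2 leaves.

u2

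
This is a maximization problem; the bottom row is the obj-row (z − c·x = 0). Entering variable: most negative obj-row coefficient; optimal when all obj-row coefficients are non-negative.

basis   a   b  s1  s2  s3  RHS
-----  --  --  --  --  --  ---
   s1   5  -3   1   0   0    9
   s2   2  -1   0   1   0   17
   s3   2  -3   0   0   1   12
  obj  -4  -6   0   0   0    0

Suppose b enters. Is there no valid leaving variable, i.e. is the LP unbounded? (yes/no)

yes

Every constraint-row entry in column b is ≤ 0, so increasing b is unbounded.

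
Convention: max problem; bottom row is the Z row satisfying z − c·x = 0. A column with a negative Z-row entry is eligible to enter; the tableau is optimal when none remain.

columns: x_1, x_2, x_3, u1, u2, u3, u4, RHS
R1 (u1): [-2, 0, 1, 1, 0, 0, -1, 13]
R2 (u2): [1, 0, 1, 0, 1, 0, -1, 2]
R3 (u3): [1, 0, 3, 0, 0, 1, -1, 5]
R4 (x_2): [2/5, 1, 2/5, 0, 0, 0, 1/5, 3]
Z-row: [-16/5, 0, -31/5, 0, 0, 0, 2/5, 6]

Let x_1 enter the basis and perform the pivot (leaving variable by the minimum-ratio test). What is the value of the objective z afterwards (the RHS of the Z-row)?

Ratio test on column x_1 — row 1: entry -2 ≤ 0; row 2: 2/1 = 2; row 3: 5/1 = 5; row 4: 3/(2/5) = 15/2. Minimum is 2 at row 2 (u2 leaves); pivot element 1.
Pivot on row 2; the Z-row RHS becomes 6 − (-16/5)·2 = 62/5.

62/5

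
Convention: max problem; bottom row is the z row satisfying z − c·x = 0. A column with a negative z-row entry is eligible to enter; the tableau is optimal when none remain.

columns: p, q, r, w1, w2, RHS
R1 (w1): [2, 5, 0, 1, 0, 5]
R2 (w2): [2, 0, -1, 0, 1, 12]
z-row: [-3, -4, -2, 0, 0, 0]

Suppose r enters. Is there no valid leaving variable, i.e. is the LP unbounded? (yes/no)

Every constraint-row entry in column r is ≤ 0, so increasing r is unbounded.

yes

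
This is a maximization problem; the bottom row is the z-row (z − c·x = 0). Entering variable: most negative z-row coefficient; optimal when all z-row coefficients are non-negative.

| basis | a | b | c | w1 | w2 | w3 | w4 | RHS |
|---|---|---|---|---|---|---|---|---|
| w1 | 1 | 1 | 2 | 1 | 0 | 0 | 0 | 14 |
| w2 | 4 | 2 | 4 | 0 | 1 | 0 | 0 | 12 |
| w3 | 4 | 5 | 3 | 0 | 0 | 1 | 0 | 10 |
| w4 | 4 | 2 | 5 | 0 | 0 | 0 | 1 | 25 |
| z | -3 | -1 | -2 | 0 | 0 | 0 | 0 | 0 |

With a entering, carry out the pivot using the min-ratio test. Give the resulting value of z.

15/2

Ratio test on column a — row 1: 14/1 = 14; row 2: 12/4 = 3; row 3: 10/4 = 5/2; row 4: 25/4 = 25/4. Minimum is 5/2 at row 3 (w3 leaves); pivot element 4.
Pivot on row 3; the z-row RHS becomes 0 − (-3)·(5/2) = 15/2.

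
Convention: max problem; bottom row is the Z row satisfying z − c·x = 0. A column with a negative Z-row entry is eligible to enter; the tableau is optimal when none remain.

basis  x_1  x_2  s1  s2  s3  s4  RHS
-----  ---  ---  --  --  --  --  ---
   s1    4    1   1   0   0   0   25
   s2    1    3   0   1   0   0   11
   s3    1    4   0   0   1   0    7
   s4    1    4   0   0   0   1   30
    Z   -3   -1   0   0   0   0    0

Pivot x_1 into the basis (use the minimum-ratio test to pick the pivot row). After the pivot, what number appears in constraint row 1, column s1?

Ratio test on column x_1 — row 1: 25/4 = 25/4; row 2: 11/1 = 11; row 3: 7/1 = 7; row 4: 30/1 = 30. Minimum is 25/4 at row 1 (s1 leaves); pivot element 4.
Divide row 1 by 4; eliminate column x_1 from the other rows.
In the new row 1, the s1 entry is the old entry divided by the pivot: 1/4 = 1/4.

1/4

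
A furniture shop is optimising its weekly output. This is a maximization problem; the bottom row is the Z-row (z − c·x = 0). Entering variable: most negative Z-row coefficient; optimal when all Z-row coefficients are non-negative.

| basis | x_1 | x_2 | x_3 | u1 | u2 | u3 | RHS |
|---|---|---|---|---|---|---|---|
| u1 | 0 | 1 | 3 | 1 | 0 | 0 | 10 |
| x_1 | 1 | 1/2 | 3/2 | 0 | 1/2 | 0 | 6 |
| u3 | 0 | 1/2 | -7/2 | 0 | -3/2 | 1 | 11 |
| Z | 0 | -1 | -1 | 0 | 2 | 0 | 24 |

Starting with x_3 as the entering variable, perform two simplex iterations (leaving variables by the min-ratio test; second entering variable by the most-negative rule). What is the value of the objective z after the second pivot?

Ratio test on column x_3 — row 1: 10/3 = 10/3; row 2: 6/(3/2) = 4; row 3: entry -7/2 ≤ 0. Minimum is 10/3 at row 1 (u1 leaves); pivot element 3.
Pivot on row 1; the Z-row RHS becomes 24 − (-1)·(10/3) = 82/3.
Next entering variable (most negative Z-row entry -2/3): x_2.
Ratio test on column x_2 — row 1: (10/3)/(1/3) = 10; row 2: entry 0 ≤ 0; row 3: (68/3)/(5/3) = 68/5. Minimum is 10 at row 1 (x_3 leaves); pivot element 1/3.
After the second pivot the Z-row RHS is 82/3 − (-2/3)·10 = 34.

34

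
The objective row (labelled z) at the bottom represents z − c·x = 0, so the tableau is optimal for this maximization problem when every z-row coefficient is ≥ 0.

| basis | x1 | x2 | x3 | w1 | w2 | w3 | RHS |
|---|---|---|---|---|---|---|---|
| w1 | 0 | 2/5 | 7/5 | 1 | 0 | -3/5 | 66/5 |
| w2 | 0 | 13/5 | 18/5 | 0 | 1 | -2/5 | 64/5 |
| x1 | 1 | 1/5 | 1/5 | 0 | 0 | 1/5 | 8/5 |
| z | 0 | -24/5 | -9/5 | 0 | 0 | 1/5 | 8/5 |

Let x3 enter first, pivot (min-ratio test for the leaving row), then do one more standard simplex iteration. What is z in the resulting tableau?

Ratio test on column x3 — row 1: (66/5)/(7/5) = 66/7; row 2: (64/5)/(18/5) = 32/9; row 3: (8/5)/(1/5) = 8. Minimum is 32/9 at row 2 (w2 leaves); pivot element 18/5.
Pivot on row 2; the z-row RHS becomes 8/5 − (-9/5)·(32/9) = 8.
Next entering variable (most negative z-row entry -7/2): x2.
Ratio test on column x2 — row 1: entry -11/18 ≤ 0; row 2: (32/9)/(13/18) = 64/13; row 3: (8/9)/(1/18) = 16. Minimum is 64/13 at row 2 (x3 leaves); pivot element 13/18.
After the second pivot the z-row RHS is 8 − (-7/2)·(64/13) = 328/13.

328/13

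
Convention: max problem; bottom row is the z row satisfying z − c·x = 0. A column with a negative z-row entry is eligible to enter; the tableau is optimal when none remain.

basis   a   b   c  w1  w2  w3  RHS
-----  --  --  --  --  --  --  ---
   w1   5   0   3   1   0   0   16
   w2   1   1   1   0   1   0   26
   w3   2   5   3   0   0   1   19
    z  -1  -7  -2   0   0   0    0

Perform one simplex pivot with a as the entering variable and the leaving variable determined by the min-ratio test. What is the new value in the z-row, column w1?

1/5

Ratio test on column a — row 1: 16/5 = 16/5; row 2: 26/1 = 26; row 3: 19/2 = 19/2. Minimum is 16/5 at row 1 (w1 leaves); pivot element 5.
Divide row 1 by 5; eliminate column a from the other rows.
z-row update in column w1: 0 − (-1)·(1/5) = 1/5.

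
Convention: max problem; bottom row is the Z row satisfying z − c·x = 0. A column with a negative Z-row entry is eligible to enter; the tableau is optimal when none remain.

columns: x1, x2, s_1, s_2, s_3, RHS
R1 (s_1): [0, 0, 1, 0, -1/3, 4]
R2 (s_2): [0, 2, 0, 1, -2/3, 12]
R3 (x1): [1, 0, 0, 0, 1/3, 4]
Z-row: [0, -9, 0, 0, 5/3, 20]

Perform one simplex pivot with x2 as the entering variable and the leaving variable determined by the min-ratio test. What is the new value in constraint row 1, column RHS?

4

Ratio test on column x2 — row 1: entry 0 ≤ 0; row 2: 12/2 = 6; row 3: entry 0 ≤ 0. Minimum is 6 at row 2 (s_2 leaves); pivot element 2.
Divide row 2 by 2; eliminate column x2 from the other rows.
Row 1 update in column RHS: 4 − 0·6 = 4.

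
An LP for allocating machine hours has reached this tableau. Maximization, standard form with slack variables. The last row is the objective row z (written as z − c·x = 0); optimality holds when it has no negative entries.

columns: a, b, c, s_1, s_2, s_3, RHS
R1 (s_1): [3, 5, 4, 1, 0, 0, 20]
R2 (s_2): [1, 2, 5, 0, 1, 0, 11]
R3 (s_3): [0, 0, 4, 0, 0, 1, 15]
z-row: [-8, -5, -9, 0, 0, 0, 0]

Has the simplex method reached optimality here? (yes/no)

no

The z-row has a negative entry -9 in column c, so it is not optimal.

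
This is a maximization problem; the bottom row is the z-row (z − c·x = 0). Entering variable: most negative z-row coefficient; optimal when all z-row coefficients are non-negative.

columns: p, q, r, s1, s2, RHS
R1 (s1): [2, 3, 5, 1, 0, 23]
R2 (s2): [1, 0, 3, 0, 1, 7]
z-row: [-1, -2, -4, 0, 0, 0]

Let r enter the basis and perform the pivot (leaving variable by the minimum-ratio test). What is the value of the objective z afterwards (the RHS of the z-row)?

Ratio test on column r — row 1: 23/5 = 23/5; row 2: 7/3 = 7/3. Minimum is 7/3 at row 2 (s2 leaves); pivot element 3.
Pivot on row 2; the z-row RHS becomes 0 − (-4)·(7/3) = 28/3.

28/3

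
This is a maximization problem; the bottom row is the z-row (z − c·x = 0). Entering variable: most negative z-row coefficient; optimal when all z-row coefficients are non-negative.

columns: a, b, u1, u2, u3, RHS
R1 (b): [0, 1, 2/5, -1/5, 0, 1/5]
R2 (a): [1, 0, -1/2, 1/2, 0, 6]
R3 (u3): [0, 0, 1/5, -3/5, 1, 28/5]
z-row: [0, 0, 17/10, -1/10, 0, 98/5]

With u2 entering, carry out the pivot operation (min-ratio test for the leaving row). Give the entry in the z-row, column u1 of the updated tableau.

Ratio test on column u2 — row 1: entry -1/5 ≤ 0; row 2: 6/(1/2) = 12; row 3: entry -3/5 ≤ 0. Minimum is 12 at row 2 (a leaves); pivot element 1/2.
Divide row 2 by 1/2; eliminate column u2 from the other rows.
z-row update in column u1: 17/10 − (-1/10)·(-1) = 8/5.

8/5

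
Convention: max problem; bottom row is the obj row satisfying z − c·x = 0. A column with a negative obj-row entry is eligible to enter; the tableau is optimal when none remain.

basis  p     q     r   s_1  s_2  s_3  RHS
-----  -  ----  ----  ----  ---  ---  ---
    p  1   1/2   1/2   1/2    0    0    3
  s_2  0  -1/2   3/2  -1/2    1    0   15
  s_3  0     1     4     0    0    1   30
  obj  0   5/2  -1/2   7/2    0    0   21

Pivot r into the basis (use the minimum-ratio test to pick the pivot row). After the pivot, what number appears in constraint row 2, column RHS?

Ratio test on column r — row 1: 3/(1/2) = 6; row 2: 15/(3/2) = 10; row 3: 30/4 = 15/2. Minimum is 6 at row 1 (p leaves); pivot element 1/2.
Divide row 1 by 1/2; eliminate column r from the other rows.
Row 2 update in column RHS: 15 − (3/2)·6 = 6.

6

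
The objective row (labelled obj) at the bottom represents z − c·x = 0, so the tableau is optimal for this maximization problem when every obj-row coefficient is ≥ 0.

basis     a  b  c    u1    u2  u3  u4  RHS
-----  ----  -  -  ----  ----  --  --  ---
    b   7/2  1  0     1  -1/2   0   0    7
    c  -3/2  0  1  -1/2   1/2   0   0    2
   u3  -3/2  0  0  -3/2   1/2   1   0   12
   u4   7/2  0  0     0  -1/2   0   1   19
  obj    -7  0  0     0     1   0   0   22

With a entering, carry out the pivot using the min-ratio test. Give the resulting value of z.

36

Ratio test on column a — row 1: 7/(7/2) = 2; row 2: entry -3/2 ≤ 0; row 3: entry -3/2 ≤ 0; row 4: 19/(7/2) = 38/7. Minimum is 2 at row 1 (b leaves); pivot element 7/2.
Pivot on row 1; the obj-row RHS becomes 22 − (-7)·2 = 36.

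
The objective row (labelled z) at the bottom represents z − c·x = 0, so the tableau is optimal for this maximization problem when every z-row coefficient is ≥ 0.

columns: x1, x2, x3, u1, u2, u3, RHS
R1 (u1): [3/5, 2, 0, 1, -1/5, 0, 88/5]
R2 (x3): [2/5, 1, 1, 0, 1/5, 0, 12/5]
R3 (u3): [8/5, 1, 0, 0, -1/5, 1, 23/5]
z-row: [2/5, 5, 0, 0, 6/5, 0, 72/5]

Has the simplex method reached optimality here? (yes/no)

yes

Every z-row coefficient is ≥ 0, so the tableau is optimal.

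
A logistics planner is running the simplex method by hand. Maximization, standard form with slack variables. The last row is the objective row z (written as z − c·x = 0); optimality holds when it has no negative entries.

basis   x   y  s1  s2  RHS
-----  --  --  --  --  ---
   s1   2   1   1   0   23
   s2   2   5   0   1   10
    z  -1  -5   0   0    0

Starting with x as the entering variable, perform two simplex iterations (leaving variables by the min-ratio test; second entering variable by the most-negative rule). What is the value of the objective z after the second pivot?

10

Ratio test on column x — row 1: 23/2 = 23/2; row 2: 10/2 = 5. Minimum is 5 at row 2 (s2 leaves); pivot element 2.
Pivot on row 2; the z-row RHS becomes 0 − (-1)·5 = 5.
Next entering variable (most negative z-row entry -5/2): y.
Ratio test on column y — row 1: entry -4 ≤ 0; row 2: 5/(5/2) = 2. Minimum is 2 at row 2 (x leaves); pivot element 5/2.
After the second pivot the z-row RHS is 5 − (-5/2)·2 = 10.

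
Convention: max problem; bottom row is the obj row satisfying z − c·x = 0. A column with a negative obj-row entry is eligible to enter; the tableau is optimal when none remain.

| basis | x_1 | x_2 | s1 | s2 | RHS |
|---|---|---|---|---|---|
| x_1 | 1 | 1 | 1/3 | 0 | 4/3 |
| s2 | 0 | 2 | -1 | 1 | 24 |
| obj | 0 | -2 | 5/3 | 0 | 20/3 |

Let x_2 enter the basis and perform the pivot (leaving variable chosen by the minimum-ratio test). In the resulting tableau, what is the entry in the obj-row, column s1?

Ratio test on column x_2 — row 1: (4/3)/1 = 4/3; row 2: 24/2 = 12. Minimum is 4/3 at row 1 (x_1 leaves); pivot element 1.
Divide row 1 by 1; eliminate column x_2 from the other rows.
obj-row update in column s1: 5/3 − (-2)·(1/3) = 7/3.

7/3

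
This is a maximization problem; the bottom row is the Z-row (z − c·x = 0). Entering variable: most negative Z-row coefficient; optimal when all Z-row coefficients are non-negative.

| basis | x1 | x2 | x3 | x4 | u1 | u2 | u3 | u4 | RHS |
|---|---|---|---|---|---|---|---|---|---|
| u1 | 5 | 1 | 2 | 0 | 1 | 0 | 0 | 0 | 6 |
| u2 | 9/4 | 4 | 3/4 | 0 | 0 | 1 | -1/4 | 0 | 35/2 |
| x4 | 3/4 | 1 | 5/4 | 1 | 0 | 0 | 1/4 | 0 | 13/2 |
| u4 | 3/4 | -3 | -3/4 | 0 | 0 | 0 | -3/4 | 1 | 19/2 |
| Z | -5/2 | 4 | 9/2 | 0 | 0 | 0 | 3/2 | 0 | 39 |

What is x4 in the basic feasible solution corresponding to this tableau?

13/2

x4 is basic (row 3); its value is the RHS of that row, 13/2.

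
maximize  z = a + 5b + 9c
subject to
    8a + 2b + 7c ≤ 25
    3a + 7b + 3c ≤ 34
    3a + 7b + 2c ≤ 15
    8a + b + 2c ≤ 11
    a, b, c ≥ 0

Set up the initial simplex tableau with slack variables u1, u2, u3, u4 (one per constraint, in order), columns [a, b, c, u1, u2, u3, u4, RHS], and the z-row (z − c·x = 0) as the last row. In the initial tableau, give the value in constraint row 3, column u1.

Slack u1 belongs to constraint 1; its column is the unit vector e_1, so the entry in row 3 is 0.

0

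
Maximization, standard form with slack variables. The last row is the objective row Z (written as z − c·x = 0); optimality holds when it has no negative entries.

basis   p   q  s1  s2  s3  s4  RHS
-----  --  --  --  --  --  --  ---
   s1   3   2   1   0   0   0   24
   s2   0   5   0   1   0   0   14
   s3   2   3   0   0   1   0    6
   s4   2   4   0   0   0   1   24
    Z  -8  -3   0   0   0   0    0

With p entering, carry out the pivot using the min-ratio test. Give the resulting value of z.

Ratio test on column p — row 1: 24/3 = 8; row 2: entry 0 ≤ 0; row 3: 6/2 = 3; row 4: 24/2 = 12. Minimum is 3 at row 3 (s3 leaves); pivot element 2.
Pivot on row 3; the Z-row RHS becomes 0 − (-8)·3 = 24.

24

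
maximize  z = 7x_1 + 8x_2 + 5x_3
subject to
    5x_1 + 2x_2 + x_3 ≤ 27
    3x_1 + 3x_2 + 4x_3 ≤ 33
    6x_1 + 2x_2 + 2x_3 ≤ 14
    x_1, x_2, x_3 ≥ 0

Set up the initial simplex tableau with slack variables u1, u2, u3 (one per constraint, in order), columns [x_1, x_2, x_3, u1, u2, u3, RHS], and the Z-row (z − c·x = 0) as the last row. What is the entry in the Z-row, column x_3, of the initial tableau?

-5

The Z-row carries the negated objective coefficients: the x_3 entry is -5.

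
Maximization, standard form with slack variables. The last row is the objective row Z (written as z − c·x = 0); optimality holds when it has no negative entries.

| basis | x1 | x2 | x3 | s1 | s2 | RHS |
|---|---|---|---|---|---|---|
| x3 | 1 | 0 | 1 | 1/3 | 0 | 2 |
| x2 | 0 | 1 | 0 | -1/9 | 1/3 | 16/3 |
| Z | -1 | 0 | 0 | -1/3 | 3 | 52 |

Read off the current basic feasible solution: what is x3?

2

x3 is basic (row 1); its value is the RHS of that row, 2.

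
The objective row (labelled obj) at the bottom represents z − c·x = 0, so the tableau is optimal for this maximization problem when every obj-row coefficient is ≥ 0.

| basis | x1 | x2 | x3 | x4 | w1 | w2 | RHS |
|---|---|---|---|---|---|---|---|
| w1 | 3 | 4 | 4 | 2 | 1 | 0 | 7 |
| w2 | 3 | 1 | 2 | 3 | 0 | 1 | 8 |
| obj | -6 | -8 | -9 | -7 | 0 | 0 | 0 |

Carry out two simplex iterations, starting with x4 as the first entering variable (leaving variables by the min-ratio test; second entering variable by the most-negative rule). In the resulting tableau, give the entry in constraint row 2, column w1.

Ratio test on column x4 — row 1: 7/2 = 7/2; row 2: 8/3 = 8/3. Minimum is 8/3 at row 2 (w2 leaves); pivot element 3.
Divide row 2 by 3; eliminate column x4 from the other rows.
Second iteration: most negative obj-row entry is -17/3 in column x2, so x2 enters.
Ratio test on column x2 — row 1: (5/3)/(10/3) = 1/2; row 2: (8/3)/(1/3) = 8. Minimum is 1/2 at row 1 (w1 leaves); pivot element 10/3.
Divide row 1 by 10/3; eliminate column x2 from the other rows.
After both pivots, the entry at constraint row 2, column w1 is -1/10.

-1/10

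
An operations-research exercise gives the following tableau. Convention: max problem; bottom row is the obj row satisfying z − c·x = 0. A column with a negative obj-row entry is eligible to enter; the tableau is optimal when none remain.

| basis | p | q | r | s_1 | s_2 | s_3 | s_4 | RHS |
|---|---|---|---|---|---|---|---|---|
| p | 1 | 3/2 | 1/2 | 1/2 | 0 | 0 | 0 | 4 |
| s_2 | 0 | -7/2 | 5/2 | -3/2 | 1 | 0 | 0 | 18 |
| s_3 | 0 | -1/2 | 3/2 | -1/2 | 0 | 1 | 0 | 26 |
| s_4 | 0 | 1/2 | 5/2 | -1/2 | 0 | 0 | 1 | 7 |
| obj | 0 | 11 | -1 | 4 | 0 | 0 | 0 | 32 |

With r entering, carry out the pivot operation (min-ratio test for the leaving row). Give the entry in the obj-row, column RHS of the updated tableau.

Ratio test on column r — row 1: 4/(1/2) = 8; row 2: 18/(5/2) = 36/5; row 3: 26/(3/2) = 52/3; row 4: 7/(5/2) = 14/5. Minimum is 14/5 at row 4 (s_4 leaves); pivot element 5/2.
Divide row 4 by 5/2; eliminate column r from the other rows.
obj-row update in column RHS: 32 − (-1)·(14/5) = 174/5.

174/5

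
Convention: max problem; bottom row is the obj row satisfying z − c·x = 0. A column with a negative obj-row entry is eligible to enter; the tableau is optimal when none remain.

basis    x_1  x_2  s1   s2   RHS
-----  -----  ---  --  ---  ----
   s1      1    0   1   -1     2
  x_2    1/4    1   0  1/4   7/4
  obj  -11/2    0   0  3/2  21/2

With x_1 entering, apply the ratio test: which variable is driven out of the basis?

s1

Column x_1 entries and ratios — s1: 2/1 = 2; x_2: (7/4)/(1/4) = 7.
Smallest ratio is 2 in the row of s1, so s1 leaves.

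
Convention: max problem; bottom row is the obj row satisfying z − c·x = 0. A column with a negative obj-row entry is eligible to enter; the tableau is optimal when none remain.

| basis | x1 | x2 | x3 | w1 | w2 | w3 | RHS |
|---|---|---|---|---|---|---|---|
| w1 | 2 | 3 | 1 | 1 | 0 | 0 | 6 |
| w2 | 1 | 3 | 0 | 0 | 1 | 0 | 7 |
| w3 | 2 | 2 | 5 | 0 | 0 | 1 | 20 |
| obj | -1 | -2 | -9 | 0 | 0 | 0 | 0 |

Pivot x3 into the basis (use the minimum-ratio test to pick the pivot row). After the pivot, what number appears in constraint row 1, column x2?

13/5

Ratio test on column x3 — row 1: 6/1 = 6; row 2: entry 0 ≤ 0; row 3: 20/5 = 4. Minimum is 4 at row 3 (w3 leaves); pivot element 5.
Divide row 3 by 5; eliminate column x3 from the other rows.
Row 1 update in column x2: 3 − 1·(2/5) = 13/5.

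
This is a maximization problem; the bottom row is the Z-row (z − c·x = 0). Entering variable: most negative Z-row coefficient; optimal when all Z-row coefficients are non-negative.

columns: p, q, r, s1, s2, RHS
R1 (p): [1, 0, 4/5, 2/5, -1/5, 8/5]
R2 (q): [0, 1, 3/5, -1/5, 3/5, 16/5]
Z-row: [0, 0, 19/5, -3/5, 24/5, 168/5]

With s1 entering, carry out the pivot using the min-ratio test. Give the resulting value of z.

36

Ratio test on column s1 — row 1: (8/5)/(2/5) = 4; row 2: entry -1/5 ≤ 0. Minimum is 4 at row 1 (p leaves); pivot element 2/5.
Pivot on row 1; the Z-row RHS becomes 168/5 − (-3/5)·4 = 36.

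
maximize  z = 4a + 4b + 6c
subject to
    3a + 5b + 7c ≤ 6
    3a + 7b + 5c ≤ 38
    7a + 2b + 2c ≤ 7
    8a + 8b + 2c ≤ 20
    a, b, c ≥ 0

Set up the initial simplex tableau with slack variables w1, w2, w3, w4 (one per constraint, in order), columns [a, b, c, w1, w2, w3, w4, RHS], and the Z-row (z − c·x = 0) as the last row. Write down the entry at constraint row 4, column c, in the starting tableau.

Constraint 4 has coefficient 2 on c.

2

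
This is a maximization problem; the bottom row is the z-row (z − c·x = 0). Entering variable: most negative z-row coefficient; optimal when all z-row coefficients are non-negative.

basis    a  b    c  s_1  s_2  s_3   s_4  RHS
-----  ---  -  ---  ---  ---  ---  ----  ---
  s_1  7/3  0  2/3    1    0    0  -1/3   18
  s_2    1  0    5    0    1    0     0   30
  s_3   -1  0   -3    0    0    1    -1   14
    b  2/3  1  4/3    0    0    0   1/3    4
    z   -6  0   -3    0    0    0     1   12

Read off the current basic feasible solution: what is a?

a is not in the basis, so in the current basic feasible solution a = 0.

0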